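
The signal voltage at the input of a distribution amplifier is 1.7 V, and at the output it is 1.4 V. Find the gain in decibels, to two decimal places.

-1.69 dB

Voltage ratio → dB uses the 20·log₁₀ form:
20·log₁₀(1.4/1.7) = 20·log₁₀(0.8235) = -1.69 dB.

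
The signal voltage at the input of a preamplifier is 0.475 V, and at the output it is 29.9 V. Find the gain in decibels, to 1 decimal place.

Voltage ratio → dB uses the 20·log₁₀ form:
20·log₁₀(29.9/0.475) = 20·log₁₀(62.95) = 36.0 dB.

36.0 dB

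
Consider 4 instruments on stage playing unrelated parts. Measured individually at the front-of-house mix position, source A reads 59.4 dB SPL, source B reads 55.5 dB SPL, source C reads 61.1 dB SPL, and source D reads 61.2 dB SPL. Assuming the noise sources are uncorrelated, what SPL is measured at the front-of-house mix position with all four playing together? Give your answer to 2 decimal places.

Add the sources as powers (linear), then convert back to dB:
L_total = 10·log₁₀(10^(59.4/10) + 10^(55.5/10) + 10^(61.1/10) + 10^(61.2/10)) = 10·log₁₀(3832000) = 65.83 dB SPL.

65.83 dB SPL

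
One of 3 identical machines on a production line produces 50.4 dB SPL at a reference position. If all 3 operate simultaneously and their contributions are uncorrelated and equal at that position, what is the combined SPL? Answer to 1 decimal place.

3 equal incoherent sources raise the level by 10·log₁₀(3) = 4.77 dB.
L_total = 50.4 + 4.77 = 55.2 dB SPL.

55.2 dB SPL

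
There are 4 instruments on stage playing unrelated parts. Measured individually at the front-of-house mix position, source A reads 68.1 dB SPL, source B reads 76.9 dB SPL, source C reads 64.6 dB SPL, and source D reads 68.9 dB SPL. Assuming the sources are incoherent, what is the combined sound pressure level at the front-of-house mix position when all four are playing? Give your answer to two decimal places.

Uncorrelated sources add in intensity (power), not in dB.
L_total = 10·log₁₀(10^(68.1/10) + 10^(76.9/10) + 10^(64.6/10) + 10^(68.9/10)) = 10·log₁₀(66080000) = 78.20 dB SPL.

78.20 dB SPL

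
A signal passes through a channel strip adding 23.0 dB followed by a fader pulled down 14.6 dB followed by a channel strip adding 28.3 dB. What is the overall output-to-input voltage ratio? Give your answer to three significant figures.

68.4

Net gain = 23.0 + (−14.6) + 28.3 = 36.7 dB.
Voltage ratio = 10^(36.7/20) = 68.4.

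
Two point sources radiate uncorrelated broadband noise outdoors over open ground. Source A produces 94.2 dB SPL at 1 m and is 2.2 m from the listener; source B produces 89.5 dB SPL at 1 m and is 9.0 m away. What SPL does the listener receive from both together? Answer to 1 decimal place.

At the listener: L_A = 94.2 − 20·log₁₀(2.2) = 87.35 dB; L_B = 89.5 − 20·log₁₀(9.0) = 70.42 dB.
Combined: 10·log₁₀(10^(87.35/10)+10^(70.42/10)) = 87.4 dB SPL.

87.4 dB SPL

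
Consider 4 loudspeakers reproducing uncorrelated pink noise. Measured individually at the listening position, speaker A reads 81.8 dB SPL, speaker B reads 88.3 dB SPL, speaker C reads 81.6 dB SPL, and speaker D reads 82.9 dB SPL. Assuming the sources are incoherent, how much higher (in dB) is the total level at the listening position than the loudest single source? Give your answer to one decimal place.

Uncorrelated sources add in intensity (power), not in dB.
L_total = 10·log₁₀(10^(81.8/10) + 10^(88.3/10) + 10^(81.6/10) + 10^(82.9/10)) = 90.67 dB SPL.
Excess over the loudest (88.3 dB): 90.67 − 88.3 = 2.4 dB.

2.4 dB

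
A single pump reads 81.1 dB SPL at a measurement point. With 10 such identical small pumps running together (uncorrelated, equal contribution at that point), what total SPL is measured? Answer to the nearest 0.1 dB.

10 equal incoherent sources raise the level by 10·log₁₀(10) = 10.00 dB.
L_total = 81.1 + 10.00 = 91.1 dB SPL.

91.1 dB SPL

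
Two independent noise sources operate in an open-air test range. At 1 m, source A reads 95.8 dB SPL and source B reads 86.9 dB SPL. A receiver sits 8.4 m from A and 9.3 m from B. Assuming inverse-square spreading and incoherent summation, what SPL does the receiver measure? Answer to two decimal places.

At the listener: L_A = 95.8 − 20·log₁₀(8.4) = 77.314 dB; L_B = 86.9 − 20·log₁₀(9.3) = 67.530 dB.
Combined: 10·log₁₀(10^(77.314/10)+10^(67.530/10)) = 77.75 dB SPL.

77.75 dB SPL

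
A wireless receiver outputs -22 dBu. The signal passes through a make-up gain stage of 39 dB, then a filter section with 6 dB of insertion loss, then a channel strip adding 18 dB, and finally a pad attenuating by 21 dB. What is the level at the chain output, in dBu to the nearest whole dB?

+8 dBu

In dB, series stages simply add:
-22 + 39 − 6 + 18 − 21 = +8 dBu.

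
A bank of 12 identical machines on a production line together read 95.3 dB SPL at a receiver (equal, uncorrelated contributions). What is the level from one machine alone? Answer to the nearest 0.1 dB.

12 equal incoherent sources add 10·log₁₀(12) = 10.79 dB over one source.
L_one = 95.3 − 10.79 = 84.5 dB SPL.

84.5 dB SPL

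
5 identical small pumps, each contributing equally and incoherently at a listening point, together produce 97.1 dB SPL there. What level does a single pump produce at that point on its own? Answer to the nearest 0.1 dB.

5 equal incoherent sources add 10·log₁₀(5) = 6.99 dB over one source.
L_one = 97.1 − 6.99 = 90.1 dB SPL.

90.1 dB SPL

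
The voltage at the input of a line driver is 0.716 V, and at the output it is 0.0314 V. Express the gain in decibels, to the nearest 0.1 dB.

For a voltage ratio, dB = 20·log₁₀(V₂/V₁).
20·log₁₀(0.0314/0.716) = 20·log₁₀(0.04385) = -27.2 dB.

-27.2 dB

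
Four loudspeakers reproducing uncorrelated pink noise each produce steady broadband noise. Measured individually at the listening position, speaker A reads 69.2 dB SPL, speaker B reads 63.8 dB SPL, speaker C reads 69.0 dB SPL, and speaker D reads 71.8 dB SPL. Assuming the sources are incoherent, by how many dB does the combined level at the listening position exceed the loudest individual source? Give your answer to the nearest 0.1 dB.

3.5 dB

Incoherent sources sum as intensities:
L_total = 10·log₁₀(10^(69.2/10) + 10^(63.8/10) + 10^(69.0/10) + 10^(71.8/10)) = 75.29 dB SPL.
Excess over the loudest (71.8 dB): 75.29 − 71.8 = 3.5 dB.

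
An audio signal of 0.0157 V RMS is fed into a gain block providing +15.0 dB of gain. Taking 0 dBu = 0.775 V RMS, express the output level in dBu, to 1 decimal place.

-18.9 dBu

Input level: 20·log₁₀(0.0157/0.775) = -33.87 dBu.
Output: -33.87 + 15.0 = -18.9 dBu.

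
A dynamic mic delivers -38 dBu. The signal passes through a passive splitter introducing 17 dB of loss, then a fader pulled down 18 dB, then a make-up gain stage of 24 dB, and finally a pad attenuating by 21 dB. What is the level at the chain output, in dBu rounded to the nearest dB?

Cascaded gains and losses add directly in dB.
-38 − 17 − 18 + 24 − 21 = -70 dBu.

-70 dBu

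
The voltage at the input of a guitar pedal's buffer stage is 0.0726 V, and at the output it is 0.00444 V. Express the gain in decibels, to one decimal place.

-24.3 dB

Voltage ratio → dB uses the 20·log₁₀ form:
20·log₁₀(0.00444/0.0726) = 20·log₁₀(0.06116) = -24.3 dB.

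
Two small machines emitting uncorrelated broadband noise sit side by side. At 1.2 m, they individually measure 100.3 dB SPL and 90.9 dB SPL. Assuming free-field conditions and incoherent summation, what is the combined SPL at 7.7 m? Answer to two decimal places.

Combined at 1.2 m: 10·log₁₀(10^(100.3/10)+10^(90.9/10)) = 100.772 dB SPL.
Then apply −20·log₁₀(7.7/1.2) = -16.146 dB → 84.63 dB SPL.

84.63 dB SPL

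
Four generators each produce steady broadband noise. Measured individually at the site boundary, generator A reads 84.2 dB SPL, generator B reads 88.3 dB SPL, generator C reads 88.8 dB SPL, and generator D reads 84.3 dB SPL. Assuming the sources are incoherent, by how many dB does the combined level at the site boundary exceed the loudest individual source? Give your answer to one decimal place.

4.1 dB

Add the sources as powers (linear), then convert back to dB:
L_total = 10·log₁₀(10^(84.2/10) + 10^(88.3/10) + 10^(88.8/10) + 10^(84.3/10)) = 92.94 dB SPL.
Excess over the loudest (88.8 dB): 92.94 − 88.8 = 4.1 dB.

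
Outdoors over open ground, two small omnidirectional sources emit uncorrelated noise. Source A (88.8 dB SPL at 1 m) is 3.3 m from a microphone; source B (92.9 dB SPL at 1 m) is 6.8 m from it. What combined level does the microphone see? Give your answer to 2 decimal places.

At the listener: L_A = 88.8 − 20·log₁₀(3.3) = 78.430 dB; L_B = 92.9 − 20·log₁₀(6.8) = 76.250 dB.
Combined: 10·log₁₀(10^(78.430/10)+10^(76.250/10)) = 80.49 dB SPL.

80.49 dB SPL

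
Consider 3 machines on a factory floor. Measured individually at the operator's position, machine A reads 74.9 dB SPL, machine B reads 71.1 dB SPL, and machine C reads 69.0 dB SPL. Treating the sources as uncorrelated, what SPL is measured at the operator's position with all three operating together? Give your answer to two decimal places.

77.14 dB SPL

Add the sources as powers (linear), then convert back to dB:
L_total = 10·log₁₀(10^(74.9/10) + 10^(71.1/10) + 10^(69.0/10)) = 10·log₁₀(51730000) = 77.14 dB SPL.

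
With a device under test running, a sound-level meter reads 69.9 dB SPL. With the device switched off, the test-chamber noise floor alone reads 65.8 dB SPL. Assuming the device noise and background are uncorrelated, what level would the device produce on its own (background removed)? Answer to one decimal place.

67.8 dB SPL

Subtract intensities: L_src = 10·log₁₀(10^(L_total/10) − 10^(L_bg/10)).
L_src = 10·log₁₀(10^(69.9/10) − 10^(65.8/10)) = 10·log₁₀(5970000) = 67.8 dB SPL.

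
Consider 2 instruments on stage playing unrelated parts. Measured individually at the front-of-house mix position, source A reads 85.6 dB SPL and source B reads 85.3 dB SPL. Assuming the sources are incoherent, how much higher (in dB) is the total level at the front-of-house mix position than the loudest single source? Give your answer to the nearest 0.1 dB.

2.9 dB

Add the sources as powers (linear), then convert back to dB:
L_total = 10·log₁₀(10^(85.6/10) + 10^(85.3/10)) = 88.46 dB SPL.
Excess over the loudest (85.6 dB): 88.46 − 85.6 = 2.9 dB.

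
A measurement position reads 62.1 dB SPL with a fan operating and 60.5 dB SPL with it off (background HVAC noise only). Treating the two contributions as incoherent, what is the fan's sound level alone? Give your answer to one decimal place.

Background correction is a power subtraction:
L_src = 10·log₁₀(10^(62.1/10) − 10^(60.5/10)) = 10·log₁₀(499800) = 57.0 dB SPL.

57.0 dB SPL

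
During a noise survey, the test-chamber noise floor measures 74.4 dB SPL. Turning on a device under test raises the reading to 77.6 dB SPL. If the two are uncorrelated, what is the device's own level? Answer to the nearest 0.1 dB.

Subtract intensities: L_src = 10·log₁₀(10^(L_total/10) − 10^(L_bg/10)).
L_src = 10·log₁₀(10^(77.6/10) − 10^(74.4/10)) = 10·log₁₀(30000000) = 74.8 dB SPL.

74.8 dB SPL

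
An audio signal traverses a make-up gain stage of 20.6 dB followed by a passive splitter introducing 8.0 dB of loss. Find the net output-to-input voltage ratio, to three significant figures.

4.27

Net gain = 20.6 + (−8.0) = 12.6 dB.
Voltage ratio = 10^(12.6/20) = 4.27.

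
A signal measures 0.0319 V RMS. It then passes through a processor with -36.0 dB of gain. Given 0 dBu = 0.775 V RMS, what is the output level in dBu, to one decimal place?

-63.7 dBu

Input level: 20·log₁₀(0.0319/0.775) = -27.71 dBu.
Output: -27.71 − 36.0 = -63.7 dBu.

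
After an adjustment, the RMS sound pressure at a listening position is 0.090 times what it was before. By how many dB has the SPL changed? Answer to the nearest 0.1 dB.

-20.9 dB

Sound pressure is an amplitude quantity: ΔL = 20·log₁₀(p₂/p₁).
20·log₁₀(0.090) = -20.9 dB.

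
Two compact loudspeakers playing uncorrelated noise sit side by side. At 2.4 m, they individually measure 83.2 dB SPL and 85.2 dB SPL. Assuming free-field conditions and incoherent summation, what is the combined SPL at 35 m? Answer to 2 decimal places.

Combined at 2.4 m: 10·log₁₀(10^(83.2/10)+10^(85.2/10)) = 87.324 dB SPL.
Then apply −20·log₁₀(35/2.4) = -23.277 dB → 64.05 dB SPL.

64.05 dB SPL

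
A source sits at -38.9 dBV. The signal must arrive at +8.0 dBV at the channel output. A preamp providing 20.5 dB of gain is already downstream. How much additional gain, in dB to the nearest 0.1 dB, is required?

The required make-up gain is the shortfall in the dB sum.
G = +8.0 − (-38.9) − 20.5 = 26.4 dB.

26.4 dB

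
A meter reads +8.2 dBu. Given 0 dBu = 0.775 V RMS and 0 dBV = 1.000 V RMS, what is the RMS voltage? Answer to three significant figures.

1.99 V

V = 0.775 V × 10^(+8.2/20).
= 0.775 × 2.570 = 1.99 V.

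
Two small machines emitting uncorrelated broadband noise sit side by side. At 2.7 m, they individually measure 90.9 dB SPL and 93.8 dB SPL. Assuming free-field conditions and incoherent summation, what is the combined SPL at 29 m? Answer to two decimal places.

74.98 dB SPL

Combined at 2.7 m: 10·log₁₀(10^(90.9/10)+10^(93.8/10)) = 95.598 dB SPL.
Then apply −20·log₁₀(29/2.7) = -20.621 dB → 74.98 dB SPL.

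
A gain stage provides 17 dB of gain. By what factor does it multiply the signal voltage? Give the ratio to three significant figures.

Voltage ratio = 10^(dB/20).
10^(17/20) = 10^(0.8500) = 7.08.

7.08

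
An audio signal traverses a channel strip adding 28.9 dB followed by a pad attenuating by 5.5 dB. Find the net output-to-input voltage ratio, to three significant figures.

Net gain = 28.9 + (−5.5) = 23.4 dB.
Voltage ratio = 10^(23.4/20) = 14.8.

14.8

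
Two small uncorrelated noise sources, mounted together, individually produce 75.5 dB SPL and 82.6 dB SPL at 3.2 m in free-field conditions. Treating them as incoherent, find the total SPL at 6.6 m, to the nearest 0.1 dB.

77.1 dB SPL

Combined at 3.2 m: 10·log₁₀(10^(75.5/10)+10^(82.6/10)) = 83.37 dB SPL.
Then apply −20·log₁₀(6.6/3.2) = -6.29 dB → 77.1 dB SPL.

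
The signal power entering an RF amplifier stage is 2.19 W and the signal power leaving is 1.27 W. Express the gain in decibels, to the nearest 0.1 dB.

For a power ratio, dB = 10·log₁₀(P₂/P₁).
10·log₁₀(1.27/2.19) = 10·log₁₀(0.5799) = -2.4 dB.

-2.4 dB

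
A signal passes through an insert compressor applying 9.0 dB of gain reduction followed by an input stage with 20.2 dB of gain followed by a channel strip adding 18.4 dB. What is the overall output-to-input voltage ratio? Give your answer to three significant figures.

30.2

Net gain = (−9.0) + 20.2 + 18.4 = 29.6 dB.
Voltage ratio = 10^(29.6/20) = 30.2.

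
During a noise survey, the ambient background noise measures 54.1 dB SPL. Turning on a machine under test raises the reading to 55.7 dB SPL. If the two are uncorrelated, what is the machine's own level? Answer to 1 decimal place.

50.6 dB SPL

Remove the background by subtracting linear intensities:
L_src = 10·log₁₀(10^(55.7/10) − 10^(54.1/10)) = 10·log₁₀(114500) = 50.6 dB SPL.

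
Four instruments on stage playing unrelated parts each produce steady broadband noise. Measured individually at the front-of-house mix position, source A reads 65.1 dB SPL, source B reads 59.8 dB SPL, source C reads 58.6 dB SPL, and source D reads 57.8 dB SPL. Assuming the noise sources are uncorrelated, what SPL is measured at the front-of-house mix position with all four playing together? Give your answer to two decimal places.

Uncorrelated sources add in intensity (power), not in dB.
L_total = 10·log₁₀(10^(65.1/10) + 10^(59.8/10) + 10^(58.6/10) + 10^(57.8/10)) = 10·log₁₀(5518000) = 67.42 dB SPL.

67.42 dB SPL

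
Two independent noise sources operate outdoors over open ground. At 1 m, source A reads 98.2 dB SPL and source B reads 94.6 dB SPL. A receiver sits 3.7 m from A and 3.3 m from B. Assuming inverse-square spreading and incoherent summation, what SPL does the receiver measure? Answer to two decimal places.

88.74 dB SPL

At the listener: L_A = 98.2 − 20·log₁₀(3.7) = 86.836 dB; L_B = 94.6 − 20·log₁₀(3.3) = 84.230 dB.
Combined: 10·log₁₀(10^(86.836/10)+10^(84.230/10)) = 88.74 dB SPL.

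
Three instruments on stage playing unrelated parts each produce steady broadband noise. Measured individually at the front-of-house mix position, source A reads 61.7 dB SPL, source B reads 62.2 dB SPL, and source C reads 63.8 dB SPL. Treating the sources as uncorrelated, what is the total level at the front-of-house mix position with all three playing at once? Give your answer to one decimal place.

Incoherent sources sum as intensities:
L_total = 10·log₁₀(10^(61.7/10) + 10^(62.2/10) + 10^(63.8/10)) = 10·log₁₀(5538000) = 67.4 dB SPL.

67.4 dB SPL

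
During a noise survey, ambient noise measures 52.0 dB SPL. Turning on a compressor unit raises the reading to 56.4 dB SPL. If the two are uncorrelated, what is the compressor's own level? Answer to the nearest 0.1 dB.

Remove the background by subtracting linear intensities:
L_src = 10·log₁₀(10^(56.4/10) − 10^(52.0/10)) = 10·log₁₀(278000) = 54.4 dB SPL.

54.4 dB SPL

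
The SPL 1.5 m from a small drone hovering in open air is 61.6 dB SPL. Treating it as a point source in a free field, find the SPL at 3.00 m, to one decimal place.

55.6 dB SPL

Inverse-square spreading gives ΔL = −20·log₁₀(d₂/d₁).
ΔL = −20·log₁₀(3.00/1.5) = -6.02 dB, so L₂ = 61.6 + (-6.02) = 55.6 dB SPL.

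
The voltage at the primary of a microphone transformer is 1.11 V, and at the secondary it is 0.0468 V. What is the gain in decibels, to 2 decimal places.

-27.50 dB

Voltage ratio → dB uses the 20·log₁₀ form:
20·log₁₀(0.0468/1.11) = 20·log₁₀(0.04216) = -27.50 dB.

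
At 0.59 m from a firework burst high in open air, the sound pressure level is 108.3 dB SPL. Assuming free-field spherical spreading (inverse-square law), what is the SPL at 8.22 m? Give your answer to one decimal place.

85.4 dB SPL

Free-field point source: level drops by 20·log₁₀ of the distance ratio.
ΔL = −20·log₁₀(8.22/0.59) = -22.88 dB, so L₂ = 108.3 + (-22.88) = 85.4 dB SPL.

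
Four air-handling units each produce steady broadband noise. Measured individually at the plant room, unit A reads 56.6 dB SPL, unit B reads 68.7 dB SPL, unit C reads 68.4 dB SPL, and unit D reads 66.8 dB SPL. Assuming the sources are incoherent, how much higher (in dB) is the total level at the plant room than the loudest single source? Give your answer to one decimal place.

Add the sources as powers (linear), then convert back to dB:
L_total = 10·log₁₀(10^(56.6/10) + 10^(68.7/10) + 10^(68.4/10) + 10^(66.8/10)) = 72.92 dB SPL.
Excess over the loudest (68.7 dB): 72.92 − 68.7 = 4.2 dB.

4.2 dB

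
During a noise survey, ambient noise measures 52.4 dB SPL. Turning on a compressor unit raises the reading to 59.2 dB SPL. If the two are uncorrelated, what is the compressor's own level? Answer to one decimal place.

Remove the background by subtracting linear intensities:
L_src = 10·log₁₀(10^(59.2/10) − 10^(52.4/10)) = 10·log₁₀(658000) = 58.2 dB SPL.

58.2 dB SPL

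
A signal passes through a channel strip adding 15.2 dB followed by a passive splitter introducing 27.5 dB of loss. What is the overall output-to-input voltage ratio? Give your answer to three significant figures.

0.243

Net gain = 15.2 + (−27.5) = -12.3 dB.
Voltage ratio = 10^(-12.3/20) = 0.243.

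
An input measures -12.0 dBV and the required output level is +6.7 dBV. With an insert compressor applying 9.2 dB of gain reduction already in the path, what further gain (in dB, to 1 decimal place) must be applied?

The required make-up gain is the shortfall in the dB sum.
G = +6.7 − (-12.0) + 9.2 = 27.9 dB.

27.9 dB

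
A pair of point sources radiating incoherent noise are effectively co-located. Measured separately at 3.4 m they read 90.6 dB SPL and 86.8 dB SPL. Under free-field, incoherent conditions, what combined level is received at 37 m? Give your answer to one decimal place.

Combined at 3.4 m: 10·log₁₀(10^(90.6/10)+10^(86.8/10)) = 92.11 dB SPL.
Then apply −20·log₁₀(37/3.4) = -20.73 dB → 71.4 dB SPL.

71.4 dB SPL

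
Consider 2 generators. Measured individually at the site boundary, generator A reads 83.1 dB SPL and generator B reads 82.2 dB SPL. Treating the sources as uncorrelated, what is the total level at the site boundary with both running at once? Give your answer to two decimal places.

Add the sources as powers (linear), then convert back to dB:
L_total = 10·log₁₀(10^(83.1/10) + 10^(82.2/10)) = 10·log₁₀(370100000) = 85.68 dB SPL.

85.68 dB SPL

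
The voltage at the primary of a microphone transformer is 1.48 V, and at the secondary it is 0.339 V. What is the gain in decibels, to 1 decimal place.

Voltage is an amplitude quantity, so gain = 20·log₁₀(V_out/V_in).
20·log₁₀(0.339/1.48) = 20·log₁₀(0.2291) = -12.8 dB.

-12.8 dB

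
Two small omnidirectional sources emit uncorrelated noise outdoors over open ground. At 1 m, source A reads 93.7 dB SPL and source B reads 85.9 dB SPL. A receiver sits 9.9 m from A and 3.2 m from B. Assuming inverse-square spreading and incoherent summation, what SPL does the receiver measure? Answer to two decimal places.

At the listener: L_A = 93.7 − 20·log₁₀(9.9) = 73.787 dB; L_B = 85.9 − 20·log₁₀(3.2) = 75.797 dB.
Combined: 10·log₁₀(10^(73.787/10)+10^(75.797/10)) = 77.92 dB SPL.

77.92 dB SPL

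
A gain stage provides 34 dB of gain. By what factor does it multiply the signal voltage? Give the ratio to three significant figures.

Voltage ratio = 10^(dB/20).
10^(34/20) = 10^(1.700) = 50.1.

50.1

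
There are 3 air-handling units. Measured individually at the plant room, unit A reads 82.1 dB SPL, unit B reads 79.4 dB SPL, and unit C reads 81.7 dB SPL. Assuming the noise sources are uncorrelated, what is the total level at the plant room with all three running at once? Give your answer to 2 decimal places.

85.99 dB SPL

Add the sources as powers (linear), then convert back to dB:
L_total = 10·log₁₀(10^(82.1/10) + 10^(79.4/10) + 10^(81.7/10)) = 10·log₁₀(397200000) = 85.99 dB SPL.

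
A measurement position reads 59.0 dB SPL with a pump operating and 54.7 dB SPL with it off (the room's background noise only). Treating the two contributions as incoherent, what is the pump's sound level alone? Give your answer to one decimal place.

Background correction is a power subtraction:
L_src = 10·log₁₀(10^(59.0/10) − 10^(54.7/10)) = 10·log₁₀(499200) = 57.0 dB SPL.

57.0 dB SPL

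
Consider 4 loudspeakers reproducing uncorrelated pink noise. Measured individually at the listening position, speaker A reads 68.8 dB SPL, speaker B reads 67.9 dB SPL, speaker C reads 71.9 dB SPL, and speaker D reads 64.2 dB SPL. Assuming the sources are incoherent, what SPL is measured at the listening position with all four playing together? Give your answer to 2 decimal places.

75.03 dB SPL

Add the sources as powers (linear), then convert back to dB:
L_total = 10·log₁₀(10^(68.8/10) + 10^(67.9/10) + 10^(71.9/10) + 10^(64.2/10)) = 10·log₁₀(31870000) = 75.03 dB SPL.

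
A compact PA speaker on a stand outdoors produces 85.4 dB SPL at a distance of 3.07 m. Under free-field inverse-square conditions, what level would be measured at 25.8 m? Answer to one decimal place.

66.9 dB SPL

Inverse-square spreading gives ΔL = −20·log₁₀(d₂/d₁).
ΔL = −20·log₁₀(25.8/3.07) = -18.49 dB, so L₂ = 85.4 + (-18.49) = 66.9 dB SPL.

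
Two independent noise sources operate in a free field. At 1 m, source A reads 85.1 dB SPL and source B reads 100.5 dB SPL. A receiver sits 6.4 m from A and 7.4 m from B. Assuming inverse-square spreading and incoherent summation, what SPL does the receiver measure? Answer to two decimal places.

At the listener: L_A = 85.1 − 20·log₁₀(6.4) = 68.976 dB; L_B = 100.5 − 20·log₁₀(7.4) = 83.115 dB.
Combined: 10·log₁₀(10^(68.976/10)+10^(83.115/10)) = 83.28 dB SPL.

83.28 dB SPL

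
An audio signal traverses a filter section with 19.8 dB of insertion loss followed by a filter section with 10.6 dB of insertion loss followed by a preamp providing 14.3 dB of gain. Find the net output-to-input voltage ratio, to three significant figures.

Net gain = (−19.8) + (−10.6) + 14.3 = -16.1 dB.
Voltage ratio = 10^(-16.1/20) = 0.157.

0.157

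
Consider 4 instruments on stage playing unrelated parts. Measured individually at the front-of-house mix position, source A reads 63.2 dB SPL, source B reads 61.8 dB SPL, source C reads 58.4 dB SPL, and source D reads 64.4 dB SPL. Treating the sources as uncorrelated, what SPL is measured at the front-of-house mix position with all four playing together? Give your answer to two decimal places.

68.48 dB SPL

Incoherent sources sum as intensities:
L_total = 10·log₁₀(10^(63.2/10) + 10^(61.8/10) + 10^(58.4/10) + 10^(64.4/10)) = 10·log₁₀(7049000) = 68.48 dB SPL.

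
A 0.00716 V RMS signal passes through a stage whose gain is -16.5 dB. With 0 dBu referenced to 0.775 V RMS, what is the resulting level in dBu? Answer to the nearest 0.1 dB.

Input level: 20·log₁₀(0.00716/0.775) = -40.69 dBu.
Output: -40.69 − 16.5 = -57.2 dBu.

-57.2 dBu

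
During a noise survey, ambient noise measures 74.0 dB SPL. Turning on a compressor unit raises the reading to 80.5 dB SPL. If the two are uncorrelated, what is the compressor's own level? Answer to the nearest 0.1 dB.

Remove the background by subtracting linear intensities:
L_src = 10·log₁₀(10^(80.5/10) − 10^(74.0/10)) = 10·log₁₀(87080000) = 79.4 dB SPL.

79.4 dB SPL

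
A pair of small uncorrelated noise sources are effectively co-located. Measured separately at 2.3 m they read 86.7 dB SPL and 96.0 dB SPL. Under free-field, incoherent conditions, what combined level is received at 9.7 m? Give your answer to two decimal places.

83.98 dB SPL

Combined at 2.3 m: 10·log₁₀(10^(86.7/10)+10^(96.0/10)) = 96.482 dB SPL.
Then apply −20·log₁₀(9.7/2.3) = -12.501 dB → 83.98 dB SPL.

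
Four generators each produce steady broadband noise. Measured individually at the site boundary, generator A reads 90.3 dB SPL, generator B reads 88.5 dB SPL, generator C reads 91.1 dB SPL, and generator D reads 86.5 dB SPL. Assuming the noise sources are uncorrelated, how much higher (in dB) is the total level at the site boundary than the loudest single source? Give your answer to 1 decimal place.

Add the sources as powers (linear), then convert back to dB:
L_total = 10·log₁₀(10^(90.3/10) + 10^(88.5/10) + 10^(91.1/10) + 10^(86.5/10)) = 95.46 dB SPL.
Excess over the loudest (91.1 dB): 95.46 − 91.1 = 4.4 dB.

4.4 dB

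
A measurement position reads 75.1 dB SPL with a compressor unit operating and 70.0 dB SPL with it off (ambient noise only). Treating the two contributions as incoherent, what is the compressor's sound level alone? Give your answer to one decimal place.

Remove the background by subtracting linear intensities:
L_src = 10·log₁₀(10^(75.1/10) − 10^(70.0/10)) = 10·log₁₀(22360000) = 73.5 dB SPL.

73.5 dB SPL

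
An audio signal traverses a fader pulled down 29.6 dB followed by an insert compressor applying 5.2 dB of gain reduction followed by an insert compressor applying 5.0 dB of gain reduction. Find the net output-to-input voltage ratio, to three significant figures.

Net gain = (−29.6) + (−5.2) + (−5.0) = -39.8 dB.
Voltage ratio = 10^(-39.8/20) = 0.0102.

0.0102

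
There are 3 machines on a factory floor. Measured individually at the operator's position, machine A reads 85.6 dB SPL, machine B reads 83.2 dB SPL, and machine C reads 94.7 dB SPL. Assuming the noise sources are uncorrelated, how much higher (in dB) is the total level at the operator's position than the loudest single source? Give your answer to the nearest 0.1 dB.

Incoherent sources sum as intensities:
L_total = 10·log₁₀(10^(85.6/10) + 10^(83.2/10) + 10^(94.7/10)) = 95.47 dB SPL.
Excess over the loudest (94.7 dB): 95.47 − 94.7 = 0.8 dB.

0.8 dB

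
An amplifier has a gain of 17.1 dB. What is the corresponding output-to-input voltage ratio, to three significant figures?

Voltage ratio = 10^(dB/20).
10^(17.1/20) = 10^(0.8550) = 7.16.

7.16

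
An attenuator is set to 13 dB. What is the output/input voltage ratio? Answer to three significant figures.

Voltage ratio = 10^(dB/20).
10^(-13/20) = 10^(-0.6500) = 0.224.

0.224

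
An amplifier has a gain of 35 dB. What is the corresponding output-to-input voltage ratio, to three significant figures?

Voltage ratio = 10^(dB/20).
10^(35/20) = 10^(1.750) = 56.2.

56.2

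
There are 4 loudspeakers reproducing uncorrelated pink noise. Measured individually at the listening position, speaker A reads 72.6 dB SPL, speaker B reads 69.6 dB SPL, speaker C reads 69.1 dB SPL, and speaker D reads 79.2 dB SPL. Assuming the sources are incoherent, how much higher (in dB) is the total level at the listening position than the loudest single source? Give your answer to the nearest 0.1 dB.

1.5 dB

Incoherent sources sum as intensities:
L_total = 10·log₁₀(10^(72.6/10) + 10^(69.6/10) + 10^(69.1/10) + 10^(79.2/10)) = 80.74 dB SPL.
Excess over the loudest (79.2 dB): 80.74 − 79.2 = 1.5 dB.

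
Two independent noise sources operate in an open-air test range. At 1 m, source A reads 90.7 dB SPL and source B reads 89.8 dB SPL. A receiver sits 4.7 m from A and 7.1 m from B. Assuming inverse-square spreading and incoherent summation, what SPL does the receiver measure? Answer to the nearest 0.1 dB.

78.6 dB SPL

At the listener: L_A = 90.7 − 20·log₁₀(4.7) = 77.26 dB; L_B = 89.8 − 20·log₁₀(7.1) = 72.77 dB.
Combined: 10·log₁₀(10^(77.26/10)+10^(72.77/10)) = 78.6 dB SPL.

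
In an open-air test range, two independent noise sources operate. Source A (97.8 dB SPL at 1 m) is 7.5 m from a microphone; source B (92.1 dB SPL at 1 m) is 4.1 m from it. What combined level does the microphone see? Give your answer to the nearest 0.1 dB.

At the listener: L_A = 97.8 − 20·log₁₀(7.5) = 80.30 dB; L_B = 92.1 − 20·log₁₀(4.1) = 79.84 dB.
Combined: 10·log₁₀(10^(80.30/10)+10^(79.84/10)) = 83.1 dB SPL.

83.1 dB SPL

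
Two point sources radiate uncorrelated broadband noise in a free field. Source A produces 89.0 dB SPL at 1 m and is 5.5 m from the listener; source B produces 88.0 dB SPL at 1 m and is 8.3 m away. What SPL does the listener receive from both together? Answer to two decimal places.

At the listener: L_A = 89.0 − 20·log₁₀(5.5) = 74.193 dB; L_B = 88.0 − 20·log₁₀(8.3) = 69.618 dB.
Combined: 10·log₁₀(10^(74.193/10)+10^(69.618/10)) = 75.49 dB SPL.

75.49 dB SPL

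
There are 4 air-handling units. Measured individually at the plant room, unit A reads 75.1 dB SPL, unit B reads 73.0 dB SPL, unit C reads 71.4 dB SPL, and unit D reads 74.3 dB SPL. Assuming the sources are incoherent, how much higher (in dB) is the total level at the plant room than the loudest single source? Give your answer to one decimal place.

Add the sources as powers (linear), then convert back to dB:
L_total = 10·log₁₀(10^(75.1/10) + 10^(73.0/10) + 10^(71.4/10) + 10^(74.3/10)) = 79.69 dB SPL.
Excess over the loudest (75.1 dB): 79.69 − 75.1 = 4.6 dB.

4.6 dB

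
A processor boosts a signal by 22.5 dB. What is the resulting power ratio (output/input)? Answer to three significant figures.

Power ratio = 10^(dB/10).
10^(22.5/10) = 10^(2.250) = 178.

178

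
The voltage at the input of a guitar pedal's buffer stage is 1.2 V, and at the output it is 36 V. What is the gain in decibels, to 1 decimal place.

Voltage is an amplitude quantity, so gain = 20·log₁₀(V_out/V_in).
20·log₁₀(36/1.2) = 20·log₁₀(30.00) = 29.5 dB.

29.5 dB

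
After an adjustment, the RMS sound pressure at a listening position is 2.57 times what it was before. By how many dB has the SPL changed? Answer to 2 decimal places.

SPL change from a pressure ratio uses the 20·log₁₀ form:
20·log₁₀(2.57) = 8.20 dB.

8.20 dB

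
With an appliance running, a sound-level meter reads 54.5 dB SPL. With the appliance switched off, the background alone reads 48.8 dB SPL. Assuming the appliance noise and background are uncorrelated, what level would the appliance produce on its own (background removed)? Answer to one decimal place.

53.1 dB SPL

Subtract intensities: L_src = 10·log₁₀(10^(L_total/10) − 10^(L_bg/10)).
L_src = 10·log₁₀(10^(54.5/10) − 10^(48.8/10)) = 10·log₁₀(206000) = 53.1 dB SPL.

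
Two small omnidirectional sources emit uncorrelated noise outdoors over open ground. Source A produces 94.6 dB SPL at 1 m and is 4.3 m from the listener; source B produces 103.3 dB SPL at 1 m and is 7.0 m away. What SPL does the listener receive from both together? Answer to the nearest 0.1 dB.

At the listener: L_A = 94.6 − 20·log₁₀(4.3) = 81.93 dB; L_B = 103.3 − 20·log₁₀(7.0) = 86.40 dB.
Combined: 10·log₁₀(10^(81.93/10)+10^(86.40/10)) = 87.7 dB SPL.

87.7 dB SPL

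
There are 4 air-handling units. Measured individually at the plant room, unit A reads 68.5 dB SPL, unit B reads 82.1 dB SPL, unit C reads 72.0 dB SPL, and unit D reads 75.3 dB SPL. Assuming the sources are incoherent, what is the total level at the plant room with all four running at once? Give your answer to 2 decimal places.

83.40 dB SPL

Add the sources as powers (linear), then convert back to dB:
L_total = 10·log₁₀(10^(68.5/10) + 10^(82.1/10) + 10^(72.0/10) + 10^(75.3/10)) = 10·log₁₀(219000000) = 83.40 dB SPL.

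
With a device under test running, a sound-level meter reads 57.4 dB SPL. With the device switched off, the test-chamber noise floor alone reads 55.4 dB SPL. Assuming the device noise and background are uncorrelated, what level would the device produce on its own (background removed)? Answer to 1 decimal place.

Background correction is a power subtraction:
L_src = 10·log₁₀(10^(57.4/10) − 10^(55.4/10)) = 10·log₁₀(202800) = 53.1 dB SPL.

53.1 dB SPL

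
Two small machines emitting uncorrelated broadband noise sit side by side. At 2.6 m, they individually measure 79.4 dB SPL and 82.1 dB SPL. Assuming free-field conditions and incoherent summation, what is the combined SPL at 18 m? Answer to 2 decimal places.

Combined at 2.6 m: 10·log₁₀(10^(79.4/10)+10^(82.1/10)) = 83.967 dB SPL.
Then apply −20·log₁₀(18/2.6) = -16.806 dB → 67.16 dB SPL.

67.16 dB SPL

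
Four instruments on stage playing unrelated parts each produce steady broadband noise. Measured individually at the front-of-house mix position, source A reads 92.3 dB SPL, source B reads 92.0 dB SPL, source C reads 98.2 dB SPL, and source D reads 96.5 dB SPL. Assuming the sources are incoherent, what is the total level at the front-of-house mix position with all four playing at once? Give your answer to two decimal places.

Add the sources as powers (linear), then convert back to dB:
L_total = 10·log₁₀(10^(92.3/10) + 10^(92.0/10) + 10^(98.2/10) + 10^(96.5/10)) = 10·log₁₀(14357000000) = 101.57 dB SPL.

101.57 dB SPL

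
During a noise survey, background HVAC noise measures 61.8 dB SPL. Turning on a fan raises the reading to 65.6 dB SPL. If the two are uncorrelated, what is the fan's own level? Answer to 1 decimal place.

Subtract intensities: L_src = 10·log₁₀(10^(L_total/10) − 10^(L_bg/10)).
L_src = 10·log₁₀(10^(65.6/10) − 10^(61.8/10)) = 10·log₁₀(2117000) = 63.3 dB SPL.

63.3 dB SPL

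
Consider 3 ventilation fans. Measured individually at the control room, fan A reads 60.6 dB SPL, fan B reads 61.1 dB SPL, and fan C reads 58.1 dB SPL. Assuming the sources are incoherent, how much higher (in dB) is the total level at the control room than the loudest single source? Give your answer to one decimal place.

3.8 dB

Incoherent sources sum as intensities:
L_total = 10·log₁₀(10^(60.6/10) + 10^(61.1/10) + 10^(58.1/10)) = 64.89 dB SPL.
Excess over the loudest (61.1 dB): 64.89 − 61.1 = 3.8 dB.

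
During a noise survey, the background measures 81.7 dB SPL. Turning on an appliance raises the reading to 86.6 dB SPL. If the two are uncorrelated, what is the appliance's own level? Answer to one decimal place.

Remove the background by subtracting linear intensities:
L_src = 10·log₁₀(10^(86.6/10) − 10^(81.7/10)) = 10·log₁₀(309200000) = 84.9 dB SPL.

84.9 dB SPL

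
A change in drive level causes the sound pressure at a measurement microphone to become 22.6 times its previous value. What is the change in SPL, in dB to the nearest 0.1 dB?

27.1 dB

SPL change from a pressure ratio uses the 20·log₁₀ form:
20·log₁₀(22.6) = 27.1 dB.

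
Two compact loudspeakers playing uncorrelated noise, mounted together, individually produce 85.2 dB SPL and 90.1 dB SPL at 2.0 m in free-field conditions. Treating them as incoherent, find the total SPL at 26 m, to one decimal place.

69.0 dB SPL

Combined at 2.0 m: 10·log₁₀(10^(85.2/10)+10^(90.1/10)) = 91.32 dB SPL.
Then apply −20·log₁₀(26/2.0) = -22.28 dB → 69.0 dB SPL.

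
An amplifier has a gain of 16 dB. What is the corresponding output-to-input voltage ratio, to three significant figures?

Voltage ratio = 10^(dB/20).
10^(16/20) = 10^(0.8000) = 6.31.

6.31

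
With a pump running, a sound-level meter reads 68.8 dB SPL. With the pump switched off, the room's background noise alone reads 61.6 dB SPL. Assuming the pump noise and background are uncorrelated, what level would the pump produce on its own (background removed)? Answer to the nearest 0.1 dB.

67.9 dB SPL

Subtract intensities: L_src = 10·log₁₀(10^(L_total/10) − 10^(L_bg/10)).
L_src = 10·log₁₀(10^(68.8/10) − 10^(61.6/10)) = 10·log₁₀(6140000) = 67.9 dB SPL.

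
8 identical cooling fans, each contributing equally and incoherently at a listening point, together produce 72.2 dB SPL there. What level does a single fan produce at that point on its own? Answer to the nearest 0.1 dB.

63.2 dB SPL

8 equal incoherent sources add 10·log₁₀(8) = 9.03 dB over one source.
L_one = 72.2 − 9.03 = 63.2 dB SPL.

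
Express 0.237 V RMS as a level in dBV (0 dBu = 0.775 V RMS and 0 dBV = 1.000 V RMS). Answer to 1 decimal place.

-12.5 dBV

dBV = 20·log₁₀(V / 1.000 V).
20·log₁₀(0.237/1.000) = -12.5 dBV.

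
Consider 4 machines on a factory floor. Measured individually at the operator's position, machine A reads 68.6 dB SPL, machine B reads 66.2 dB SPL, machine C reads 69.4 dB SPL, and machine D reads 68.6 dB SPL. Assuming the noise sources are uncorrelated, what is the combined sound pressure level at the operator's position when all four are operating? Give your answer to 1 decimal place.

Add the sources as powers (linear), then convert back to dB:
L_total = 10·log₁₀(10^(68.6/10) + 10^(66.2/10) + 10^(69.4/10) + 10^(68.6/10)) = 10·log₁₀(27370000) = 74.4 dB SPL.

74.4 dB SPL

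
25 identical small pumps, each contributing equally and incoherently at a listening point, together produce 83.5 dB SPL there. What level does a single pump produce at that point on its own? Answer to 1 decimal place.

69.5 dB SPL

25 equal incoherent sources add 10·log₁₀(25) = 13.98 dB over one source.
L_one = 83.5 − 13.98 = 69.5 dB SPL.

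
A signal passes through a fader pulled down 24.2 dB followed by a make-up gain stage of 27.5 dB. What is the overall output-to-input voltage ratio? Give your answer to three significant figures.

1.46

Net gain = (−24.2) + 27.5 = 3.3 dB.
Voltage ratio = 10^(3.3/20) = 1.46.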